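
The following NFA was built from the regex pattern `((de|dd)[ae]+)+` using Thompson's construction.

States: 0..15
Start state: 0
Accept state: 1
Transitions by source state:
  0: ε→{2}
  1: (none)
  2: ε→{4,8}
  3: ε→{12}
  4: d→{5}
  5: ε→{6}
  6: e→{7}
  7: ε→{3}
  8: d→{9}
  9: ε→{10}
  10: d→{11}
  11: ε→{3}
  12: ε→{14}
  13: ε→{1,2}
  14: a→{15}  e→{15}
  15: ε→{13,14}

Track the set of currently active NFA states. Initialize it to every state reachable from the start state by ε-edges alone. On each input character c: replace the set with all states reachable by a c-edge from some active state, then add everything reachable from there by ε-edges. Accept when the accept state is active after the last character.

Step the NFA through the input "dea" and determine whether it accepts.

initial (ε-close {0}): {0,2,4,8}
'd' @ 1: {5,6,9,10}
'e' @ 2: {3,7,12,14}
'a' @ 3: {1,2,4,8,13,14,15}  ✓accept
after full input: {1,2,4,8,13,14,15}  (accept=1 in)

Answer: ACCEPT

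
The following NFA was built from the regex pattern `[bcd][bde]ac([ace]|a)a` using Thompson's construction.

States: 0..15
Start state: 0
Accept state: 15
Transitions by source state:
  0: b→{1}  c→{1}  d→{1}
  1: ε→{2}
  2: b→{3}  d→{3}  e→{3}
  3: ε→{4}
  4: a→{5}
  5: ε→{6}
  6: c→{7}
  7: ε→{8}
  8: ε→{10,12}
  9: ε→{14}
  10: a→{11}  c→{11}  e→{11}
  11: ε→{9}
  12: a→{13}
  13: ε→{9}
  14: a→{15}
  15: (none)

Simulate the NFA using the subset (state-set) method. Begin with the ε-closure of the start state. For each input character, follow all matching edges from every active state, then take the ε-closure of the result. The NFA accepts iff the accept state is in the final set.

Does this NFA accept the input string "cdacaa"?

start: ε-closure({0}) = {0}
'c' @ 1: {1,2}
'd' @ 2: {3,4}
'a' @ 3: {5,6}
'c' @ 4: {7,8,10,12}
'a' @ 5: {9,11,13,14}
'a' @ 6: {15}  (accept∈set)
end set {15} — state 15 in

Answer: ACCEPT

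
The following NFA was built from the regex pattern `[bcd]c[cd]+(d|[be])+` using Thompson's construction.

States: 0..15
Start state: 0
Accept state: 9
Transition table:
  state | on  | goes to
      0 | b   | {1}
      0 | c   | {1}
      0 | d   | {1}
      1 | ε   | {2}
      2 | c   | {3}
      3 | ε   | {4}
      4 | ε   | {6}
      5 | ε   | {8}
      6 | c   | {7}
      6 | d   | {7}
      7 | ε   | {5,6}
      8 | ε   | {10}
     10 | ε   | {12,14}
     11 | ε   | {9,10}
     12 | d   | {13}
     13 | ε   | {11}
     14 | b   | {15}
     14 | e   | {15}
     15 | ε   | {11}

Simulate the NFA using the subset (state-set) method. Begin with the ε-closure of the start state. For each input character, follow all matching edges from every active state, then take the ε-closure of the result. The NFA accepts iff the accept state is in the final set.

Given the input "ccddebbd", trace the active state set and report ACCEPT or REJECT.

initial (ε-close {0}): {0}
'c' @ 1: {1,2}
'c' @ 2: {3,4,6}
'd' @ 3: {5,6,7,8,10,12,14}
'd' @ 4: {5,6,7,8,9,10,11,12,13,14}  [accepting]
'e' @ 5: {9,10,11,12,14,15}  [accepting]
'b' @ 6: {9,10,11,12,14,15}  [accepting]
'b' @ 7: {9,10,11,12,14,15}  [accepting]
'd' @ 8: {9,10,11,12,13,14}  [accepting]
after full input: {9,10,11,12,13,14}  (accept=9 in)

Answer: ACCEPT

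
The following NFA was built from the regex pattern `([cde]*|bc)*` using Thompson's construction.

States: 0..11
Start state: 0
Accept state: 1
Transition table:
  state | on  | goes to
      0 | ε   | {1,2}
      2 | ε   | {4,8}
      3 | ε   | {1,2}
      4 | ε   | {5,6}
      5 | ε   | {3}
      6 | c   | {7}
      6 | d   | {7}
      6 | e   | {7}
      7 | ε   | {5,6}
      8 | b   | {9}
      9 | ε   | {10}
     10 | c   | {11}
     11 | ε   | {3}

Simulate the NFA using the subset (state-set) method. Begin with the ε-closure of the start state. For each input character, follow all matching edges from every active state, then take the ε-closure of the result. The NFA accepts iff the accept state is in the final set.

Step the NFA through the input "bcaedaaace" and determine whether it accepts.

S₀ = ε-closure({0}) = {0,1,2,3,4,5,6,8}
'b' @ 1: {9,10}
'c' @ 2: {1,2,3,4,5,6,8,11}  ✓accept
'a' @ 3: {}  — no active states
rest 'edaaace' ignored (set empty)
final: {}; accept 1 not in set

Answer: REJECT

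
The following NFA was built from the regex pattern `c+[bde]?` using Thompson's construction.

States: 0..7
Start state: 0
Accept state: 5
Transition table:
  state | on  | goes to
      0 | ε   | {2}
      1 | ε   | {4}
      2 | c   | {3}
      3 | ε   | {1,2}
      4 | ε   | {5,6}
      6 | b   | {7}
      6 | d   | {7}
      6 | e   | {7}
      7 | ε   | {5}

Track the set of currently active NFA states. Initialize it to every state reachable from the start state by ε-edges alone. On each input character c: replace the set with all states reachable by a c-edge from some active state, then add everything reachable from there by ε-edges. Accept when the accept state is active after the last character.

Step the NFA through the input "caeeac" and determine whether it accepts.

S₀ = ε-closure({0}) = {0,2}
'c' @ 1: {1,2,3,4,5,6}  [accepting]
'a' @ 2: {}  — dead — no transitions
rest 'eeac' ignored (set empty)
after full input: {}  (accept=5 not in)

Answer: REJECT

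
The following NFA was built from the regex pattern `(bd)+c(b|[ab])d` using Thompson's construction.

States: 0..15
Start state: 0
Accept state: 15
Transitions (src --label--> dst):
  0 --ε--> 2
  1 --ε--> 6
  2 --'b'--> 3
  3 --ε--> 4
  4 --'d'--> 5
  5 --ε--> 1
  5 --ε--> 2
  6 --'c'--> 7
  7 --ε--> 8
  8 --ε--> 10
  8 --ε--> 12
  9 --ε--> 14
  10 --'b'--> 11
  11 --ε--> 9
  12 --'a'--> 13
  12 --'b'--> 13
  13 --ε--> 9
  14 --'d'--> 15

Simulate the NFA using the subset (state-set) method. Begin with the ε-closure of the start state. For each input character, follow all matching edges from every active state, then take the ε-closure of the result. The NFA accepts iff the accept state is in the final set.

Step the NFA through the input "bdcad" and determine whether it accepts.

Answer: ACCEPT

Derivation:
start: ε-closure({0}) = {0,2}
'b' @ 1: {3,4}
'd' @ 2: {1,2,5,6}
'c' @ 3: {7,8,10,12}
'a' @ 4: {9,13,14}
'd' @ 5: {15}  [accepting]
final: {15}; accept 15 in set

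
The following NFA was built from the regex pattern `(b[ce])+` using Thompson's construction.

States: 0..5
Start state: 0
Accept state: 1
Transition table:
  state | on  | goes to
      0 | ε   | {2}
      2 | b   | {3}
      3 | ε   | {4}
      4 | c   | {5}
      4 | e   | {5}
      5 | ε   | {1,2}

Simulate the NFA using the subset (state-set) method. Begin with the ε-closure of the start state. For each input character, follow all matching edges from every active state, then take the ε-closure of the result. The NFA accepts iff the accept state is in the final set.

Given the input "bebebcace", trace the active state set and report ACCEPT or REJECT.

Answer: REJECT

Derivation:
start: ε-closure({0}) = {0,2}
'b' @ 1: {3,4}
'e' @ 2: {1,2,5}  [accepting]
'b' @ 3: {3,4}
'e' @ 4: {1,2,5}  [accepting]
'b' @ 5: {3,4}
'c' @ 6: {1,2,5}  [accepting]
'a' @ 7: {}  — state set empty
rest 'ce' ignored (set empty)
final: {}; accept 1 not in set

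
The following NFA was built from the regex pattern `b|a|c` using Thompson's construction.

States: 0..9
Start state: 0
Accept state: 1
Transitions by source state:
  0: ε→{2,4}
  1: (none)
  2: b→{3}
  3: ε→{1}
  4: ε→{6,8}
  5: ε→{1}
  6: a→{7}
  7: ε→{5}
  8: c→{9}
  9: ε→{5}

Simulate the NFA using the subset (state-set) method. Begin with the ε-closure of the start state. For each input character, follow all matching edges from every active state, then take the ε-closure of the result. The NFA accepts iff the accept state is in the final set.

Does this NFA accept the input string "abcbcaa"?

start: ε-closure({0}) = {0,2,4,6,8}
'a' @ 1: {1,5,7}  [accepting]
'b' @ 2: {}  — state set empty
rest 'cbcaa' ignored (set empty)
after full input: {}  (accept=1 not in)

Answer: REJECT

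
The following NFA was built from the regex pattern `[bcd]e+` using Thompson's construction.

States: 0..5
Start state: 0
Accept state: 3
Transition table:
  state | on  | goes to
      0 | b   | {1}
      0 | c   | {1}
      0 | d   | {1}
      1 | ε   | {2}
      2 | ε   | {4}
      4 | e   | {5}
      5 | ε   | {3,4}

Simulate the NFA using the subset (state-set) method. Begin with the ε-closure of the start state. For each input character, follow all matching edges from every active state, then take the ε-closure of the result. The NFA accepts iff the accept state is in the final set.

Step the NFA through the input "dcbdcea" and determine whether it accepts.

start: ε-closure({0}) = {0}
'd' @ 1: {1,2,4}
'c' @ 2: {}  — no active states
rest 'bdcea' ignored (set empty)
final: {}; accept 3 not in set

Answer: REJECT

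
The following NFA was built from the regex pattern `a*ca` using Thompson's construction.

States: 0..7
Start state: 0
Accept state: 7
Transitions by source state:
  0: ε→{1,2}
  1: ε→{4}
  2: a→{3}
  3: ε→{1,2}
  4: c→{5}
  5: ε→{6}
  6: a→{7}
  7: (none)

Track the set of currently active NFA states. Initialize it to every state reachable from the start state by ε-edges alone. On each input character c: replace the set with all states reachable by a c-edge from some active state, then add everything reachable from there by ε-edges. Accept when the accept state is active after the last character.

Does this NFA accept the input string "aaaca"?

S₀ = ε-closure({0}) = {0,1,2,4}
'a' @ 1: {1,2,3,4}
'a' @ 2: {1,2,3,4}
'a' @ 3: {1,2,3,4}
'c' @ 4: {5,6}
'a' @ 5: {7}  [accepting]
end set {7} — state 7 in

Answer: ACCEPT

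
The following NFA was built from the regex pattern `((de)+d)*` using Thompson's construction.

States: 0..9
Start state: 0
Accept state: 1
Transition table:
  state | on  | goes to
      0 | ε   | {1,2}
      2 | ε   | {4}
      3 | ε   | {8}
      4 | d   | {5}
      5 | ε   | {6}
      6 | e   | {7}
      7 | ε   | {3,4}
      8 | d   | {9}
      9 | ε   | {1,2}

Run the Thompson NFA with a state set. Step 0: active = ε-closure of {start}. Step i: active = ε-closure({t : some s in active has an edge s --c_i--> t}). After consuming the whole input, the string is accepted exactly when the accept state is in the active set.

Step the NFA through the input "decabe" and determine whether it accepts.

start: ε-closure({0}) = {0,1,2,4}
'd' @ 1: {5,6}
'e' @ 2: {3,4,7,8}
'c' @ 3: {}  — state set empty
rest 'abe' ignored (set empty)
end set {} — state 1 not in

Answer: REJECT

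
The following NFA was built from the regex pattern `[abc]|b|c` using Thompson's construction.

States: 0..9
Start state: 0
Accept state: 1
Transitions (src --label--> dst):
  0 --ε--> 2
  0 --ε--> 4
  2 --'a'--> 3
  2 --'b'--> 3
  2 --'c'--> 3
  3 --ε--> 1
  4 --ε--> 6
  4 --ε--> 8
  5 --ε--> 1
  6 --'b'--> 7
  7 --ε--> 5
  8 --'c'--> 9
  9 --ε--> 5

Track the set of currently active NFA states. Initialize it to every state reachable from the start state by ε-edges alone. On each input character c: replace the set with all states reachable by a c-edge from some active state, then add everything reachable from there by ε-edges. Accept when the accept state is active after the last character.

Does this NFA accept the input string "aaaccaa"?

S₀ = ε-closure({0}) = {0,2,4,6,8}
'a' @ 1: {1,3}  ✓accept
'a' @ 2: {}  — state set empty
rest 'accaa' ignored (set empty)
after full input: {}  (accept=1 not in)

Answer: REJECT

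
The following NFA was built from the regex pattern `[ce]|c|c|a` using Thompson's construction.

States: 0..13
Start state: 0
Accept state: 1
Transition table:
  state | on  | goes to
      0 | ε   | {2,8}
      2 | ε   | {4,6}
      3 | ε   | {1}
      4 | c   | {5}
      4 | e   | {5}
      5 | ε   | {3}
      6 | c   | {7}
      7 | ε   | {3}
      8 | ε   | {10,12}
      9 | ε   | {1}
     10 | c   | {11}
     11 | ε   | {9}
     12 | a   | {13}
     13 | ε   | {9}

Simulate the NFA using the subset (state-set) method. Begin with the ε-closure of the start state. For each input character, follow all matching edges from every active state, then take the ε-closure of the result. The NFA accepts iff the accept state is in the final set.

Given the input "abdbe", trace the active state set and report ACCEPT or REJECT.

initial (ε-close {0}): {0,2,4,6,8,10,12}
'a' @ 1: {1,9,13}  [accepting]
'b' @ 2: {}  — no active states
rest 'dbe' ignored (set empty)
after full input: {}  (accept=1 not in)

Answer: REJECT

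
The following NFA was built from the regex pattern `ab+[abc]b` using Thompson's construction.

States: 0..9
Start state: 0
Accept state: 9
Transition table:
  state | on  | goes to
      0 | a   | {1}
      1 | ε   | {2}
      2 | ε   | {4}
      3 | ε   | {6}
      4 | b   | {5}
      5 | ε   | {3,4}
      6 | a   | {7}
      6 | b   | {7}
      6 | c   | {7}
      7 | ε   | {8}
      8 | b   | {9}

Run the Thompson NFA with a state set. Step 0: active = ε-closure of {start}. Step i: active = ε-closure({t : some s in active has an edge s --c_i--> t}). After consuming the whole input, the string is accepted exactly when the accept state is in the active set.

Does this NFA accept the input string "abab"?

Answer: ACCEPT

Steps:
initial (ε-close {0}): {0}
'a' @ 1: {1,2,4}
'b' @ 2: {3,4,5,6}
'a' @ 3: {7,8}
'b' @ 4: {9}  ✓accept
end set {9} — state 9 in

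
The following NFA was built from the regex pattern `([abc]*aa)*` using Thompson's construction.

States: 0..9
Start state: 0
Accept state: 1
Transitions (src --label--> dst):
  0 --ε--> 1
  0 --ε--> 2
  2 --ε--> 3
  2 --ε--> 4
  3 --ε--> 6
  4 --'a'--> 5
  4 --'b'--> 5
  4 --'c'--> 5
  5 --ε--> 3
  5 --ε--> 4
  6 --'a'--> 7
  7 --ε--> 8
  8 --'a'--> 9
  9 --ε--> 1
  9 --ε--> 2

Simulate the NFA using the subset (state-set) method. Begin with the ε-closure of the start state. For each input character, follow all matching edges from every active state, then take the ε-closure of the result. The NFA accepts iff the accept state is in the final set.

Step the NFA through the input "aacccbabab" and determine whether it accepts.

Answer: REJECT

Trace:
initial (ε-close {0}): {0,1,2,3,4,6}
'a' @ 1: {3,4,5,6,7,8}
'a' @ 2: {1,2,3,4,5,6,7,8,9}  (accept∈set)
'c' @ 3: {3,4,5,6}
'c' @ 4: {3,4,5,6}
'c' @ 5: {3,4,5,6}
'b' @ 6: {3,4,5,6}
'a' @ 7: {3,4,5,6,7,8}
'b' @ 8: {3,4,5,6}
'a' @ 9: {3,4,5,6,7,8}
'b' @ 10: {3,4,5,6}
end set {3,4,5,6} — state 1 not in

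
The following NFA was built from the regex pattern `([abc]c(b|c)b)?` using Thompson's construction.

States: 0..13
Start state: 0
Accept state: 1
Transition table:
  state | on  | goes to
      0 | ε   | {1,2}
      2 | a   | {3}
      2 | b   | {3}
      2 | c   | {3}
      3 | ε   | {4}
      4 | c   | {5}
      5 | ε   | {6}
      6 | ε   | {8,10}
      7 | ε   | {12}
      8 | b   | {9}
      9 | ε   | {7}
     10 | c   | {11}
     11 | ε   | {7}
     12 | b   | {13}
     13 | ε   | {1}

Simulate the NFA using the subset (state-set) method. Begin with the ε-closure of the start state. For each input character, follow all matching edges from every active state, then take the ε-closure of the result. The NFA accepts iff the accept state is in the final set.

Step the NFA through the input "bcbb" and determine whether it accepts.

Answer: ACCEPT

Derivation:
start: ε-closure({0}) = {0,1,2}
'b' @ 1: {3,4}
'c' @ 2: {5,6,8,10}
'b' @ 3: {7,9,12}
'b' @ 4: {1,13}  ✓accept
after full input: {1,13}  (accept=1 in)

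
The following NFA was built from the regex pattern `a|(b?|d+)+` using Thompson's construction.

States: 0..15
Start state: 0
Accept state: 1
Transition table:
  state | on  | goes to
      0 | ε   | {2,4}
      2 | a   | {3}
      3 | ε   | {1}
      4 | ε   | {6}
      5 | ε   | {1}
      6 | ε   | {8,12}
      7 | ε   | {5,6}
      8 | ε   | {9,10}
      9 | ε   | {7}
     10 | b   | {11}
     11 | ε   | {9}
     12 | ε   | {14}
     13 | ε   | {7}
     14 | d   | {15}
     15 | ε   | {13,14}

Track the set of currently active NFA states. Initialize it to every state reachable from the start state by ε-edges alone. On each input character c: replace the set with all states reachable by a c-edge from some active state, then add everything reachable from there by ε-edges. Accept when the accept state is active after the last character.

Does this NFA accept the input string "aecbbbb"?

Answer: REJECT

Steps:
initial (ε-close {0}): {0,1,2,4,5,6,7,8,9,10,12,14}
'a' @ 1: {1,3}  (accept∈set)
'e' @ 2: {}  — dead — no transitions
rest 'cbbbb' ignored (set empty)
final: {}; accept 1 not in set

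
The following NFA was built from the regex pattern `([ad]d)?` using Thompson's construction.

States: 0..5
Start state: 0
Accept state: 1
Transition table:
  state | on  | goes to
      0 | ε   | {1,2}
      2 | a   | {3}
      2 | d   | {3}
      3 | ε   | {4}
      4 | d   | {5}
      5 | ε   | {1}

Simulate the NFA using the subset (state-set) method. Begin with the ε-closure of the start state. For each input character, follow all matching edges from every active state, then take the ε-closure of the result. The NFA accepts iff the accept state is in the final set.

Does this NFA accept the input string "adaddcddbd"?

Answer: REJECT

Steps:
S₀ = ε-closure({0}) = {0,1,2}
'a' @ 1: {3,4}
'd' @ 2: {1,5}  ✓accept
'a' @ 3: {}  — dead — no transitions
rest 'ddcddbd' ignored (set empty)
final: {}; accept 1 not in set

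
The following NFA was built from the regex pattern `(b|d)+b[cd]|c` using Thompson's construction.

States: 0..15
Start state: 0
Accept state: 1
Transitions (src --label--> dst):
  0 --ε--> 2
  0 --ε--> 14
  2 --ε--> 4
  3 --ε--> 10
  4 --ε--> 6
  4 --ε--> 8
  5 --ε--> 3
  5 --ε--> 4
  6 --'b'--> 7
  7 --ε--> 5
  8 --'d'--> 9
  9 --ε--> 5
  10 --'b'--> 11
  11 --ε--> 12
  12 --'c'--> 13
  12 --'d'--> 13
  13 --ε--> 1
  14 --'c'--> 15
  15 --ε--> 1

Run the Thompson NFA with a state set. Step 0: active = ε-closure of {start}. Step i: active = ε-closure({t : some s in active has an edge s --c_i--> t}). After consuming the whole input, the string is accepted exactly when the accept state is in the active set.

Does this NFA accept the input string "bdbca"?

S₀ = ε-closure({0}) = {0,2,4,6,8,14}
'b' @ 1: {3,4,5,6,7,8,10}
'd' @ 2: {3,4,5,6,8,9,10}
'b' @ 3: {3,4,5,6,7,8,10,11,12}
'c' @ 4: {1,13}  [accepting]
'a' @ 5: {}  — state set empty
final: {}; accept 1 not in set

Answer: REJECT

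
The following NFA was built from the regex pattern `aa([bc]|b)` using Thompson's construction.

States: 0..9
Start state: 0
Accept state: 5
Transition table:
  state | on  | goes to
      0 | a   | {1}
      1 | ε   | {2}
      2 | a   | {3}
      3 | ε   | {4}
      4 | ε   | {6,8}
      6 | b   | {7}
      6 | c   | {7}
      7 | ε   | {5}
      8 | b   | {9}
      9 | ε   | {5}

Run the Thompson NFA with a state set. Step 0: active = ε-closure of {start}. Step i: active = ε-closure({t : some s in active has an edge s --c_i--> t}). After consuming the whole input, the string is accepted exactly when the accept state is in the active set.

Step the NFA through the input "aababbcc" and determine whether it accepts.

initial (ε-close {0}): {0}
'a' @ 1: {1,2}
'a' @ 2: {3,4,6,8}
'b' @ 3: {5,7,9}  (accept∈set)
'a' @ 4: {}  — no active states
rest 'bbcc' ignored (set empty)
end set {} — state 5 not in

Answer: REJECT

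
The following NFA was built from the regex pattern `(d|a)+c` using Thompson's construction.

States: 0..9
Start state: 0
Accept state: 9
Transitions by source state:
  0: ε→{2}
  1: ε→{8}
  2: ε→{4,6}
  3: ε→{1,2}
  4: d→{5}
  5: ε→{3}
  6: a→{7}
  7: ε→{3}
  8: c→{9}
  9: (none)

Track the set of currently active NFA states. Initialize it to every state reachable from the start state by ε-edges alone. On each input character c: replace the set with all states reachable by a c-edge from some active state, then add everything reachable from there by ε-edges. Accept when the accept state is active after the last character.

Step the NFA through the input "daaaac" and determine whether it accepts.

start: ε-closure({0}) = {0,2,4,6}
'd' @ 1: {1,2,3,4,5,6,8}
'a' @ 2: {1,2,3,4,6,7,8}
'a' @ 3: {1,2,3,4,6,7,8}
'a' @ 4: {1,2,3,4,6,7,8}
'a' @ 5: {1,2,3,4,6,7,8}
'c' @ 6: {9}  (accept∈set)
final: {9}; accept 9 in set

Answer: ACCEPT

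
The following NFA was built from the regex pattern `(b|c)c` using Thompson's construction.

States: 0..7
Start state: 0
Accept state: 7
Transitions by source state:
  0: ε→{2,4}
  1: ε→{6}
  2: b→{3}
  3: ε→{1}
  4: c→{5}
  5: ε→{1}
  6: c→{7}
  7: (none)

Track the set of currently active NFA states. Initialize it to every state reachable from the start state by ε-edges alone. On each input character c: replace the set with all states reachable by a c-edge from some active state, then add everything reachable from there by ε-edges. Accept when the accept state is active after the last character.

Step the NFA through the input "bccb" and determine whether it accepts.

start: ε-closure({0}) = {0,2,4}
'b' @ 1: {1,3,6}
'c' @ 2: {7}  (accept∈set)
'c' @ 3: {}  — no active states
rest 'b' ignored (set empty)
end set {} — state 7 not in

Answer: REJECT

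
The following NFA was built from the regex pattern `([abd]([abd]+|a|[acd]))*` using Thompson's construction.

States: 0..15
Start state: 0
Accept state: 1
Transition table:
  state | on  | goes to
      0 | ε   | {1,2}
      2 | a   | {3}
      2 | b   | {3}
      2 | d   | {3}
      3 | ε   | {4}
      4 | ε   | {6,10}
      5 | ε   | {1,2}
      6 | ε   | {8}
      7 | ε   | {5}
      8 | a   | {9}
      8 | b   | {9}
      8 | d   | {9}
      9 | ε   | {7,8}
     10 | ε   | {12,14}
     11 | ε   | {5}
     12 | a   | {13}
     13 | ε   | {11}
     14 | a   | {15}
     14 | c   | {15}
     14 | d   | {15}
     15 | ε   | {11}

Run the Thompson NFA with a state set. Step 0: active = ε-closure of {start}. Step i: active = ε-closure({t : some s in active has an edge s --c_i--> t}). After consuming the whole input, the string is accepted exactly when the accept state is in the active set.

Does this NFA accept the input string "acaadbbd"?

Answer: ACCEPT

Derivation:
S₀ = ε-closure({0}) = {0,1,2}
'a' @ 1: {3,4,6,8,10,12,14}
'c' @ 2: {1,2,5,11,15}  (accept∈set)
'a' @ 3: {3,4,6,8,10,12,14}
'a' @ 4: {1,2,5,7,8,9,11,13,15}  (accept∈set)
'd' @ 5: {1,2,3,4,5,6,7,8,9,10,12,14}  (accept∈set)
'b' @ 6: {1,2,3,4,5,6,7,8,9,10,12,14}  (accept∈set)
'b' @ 7: {1,2,3,4,5,6,7,8,9,10,12,14}  (accept∈set)
'd' @ 8: {1,2,3,4,5,6,7,8,9,10,11,12,14,15}  (accept∈set)
end set {1,2,3,4,5,6,7,8,9,10,11,12,14,15} — state 1 in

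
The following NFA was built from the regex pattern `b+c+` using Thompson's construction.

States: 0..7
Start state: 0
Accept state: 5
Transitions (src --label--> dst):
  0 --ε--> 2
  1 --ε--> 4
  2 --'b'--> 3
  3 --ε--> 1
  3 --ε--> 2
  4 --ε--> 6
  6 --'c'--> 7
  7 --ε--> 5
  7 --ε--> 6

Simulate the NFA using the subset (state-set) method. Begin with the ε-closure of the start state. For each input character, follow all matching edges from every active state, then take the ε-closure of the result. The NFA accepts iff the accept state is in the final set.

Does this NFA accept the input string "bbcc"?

start: ε-closure({0}) = {0,2}
'b' @ 1: {1,2,3,4,6}
'b' @ 2: {1,2,3,4,6}
'c' @ 3: {5,6,7}  (accept∈set)
'c' @ 4: {5,6,7}  (accept∈set)
end set {5,6,7} — state 5 in

Answer: ACCEPT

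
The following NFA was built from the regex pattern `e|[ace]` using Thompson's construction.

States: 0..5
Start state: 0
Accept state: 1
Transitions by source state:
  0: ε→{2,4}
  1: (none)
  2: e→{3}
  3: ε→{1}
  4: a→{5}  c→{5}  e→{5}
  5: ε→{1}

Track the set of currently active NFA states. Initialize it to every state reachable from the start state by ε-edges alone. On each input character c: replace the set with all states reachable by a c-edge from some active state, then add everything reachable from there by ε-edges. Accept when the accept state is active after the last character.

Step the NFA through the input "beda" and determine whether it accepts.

Answer: REJECT

Steps:
S₀ = ε-closure({0}) = {0,2,4}
'b' @ 1: {}  — dead — no transitions
rest 'eda' ignored (set empty)
end set {} — state 1 not in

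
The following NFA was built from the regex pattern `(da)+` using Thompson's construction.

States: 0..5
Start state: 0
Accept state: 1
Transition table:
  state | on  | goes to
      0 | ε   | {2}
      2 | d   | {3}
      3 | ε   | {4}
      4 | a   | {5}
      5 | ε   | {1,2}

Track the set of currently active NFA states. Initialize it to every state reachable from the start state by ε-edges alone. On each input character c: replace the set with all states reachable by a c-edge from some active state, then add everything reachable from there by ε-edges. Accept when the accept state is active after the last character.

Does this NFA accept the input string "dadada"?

S₀ = ε-closure({0}) = {0,2}
'd' @ 1: {3,4}
'a' @ 2: {1,2,5}  (accept∈set)
'd' @ 3: {3,4}
'a' @ 4: {1,2,5}  (accept∈set)
'd' @ 5: {3,4}
'a' @ 6: {1,2,5}  (accept∈set)
end set {1,2,5} — state 1 in

Answer: ACCEPT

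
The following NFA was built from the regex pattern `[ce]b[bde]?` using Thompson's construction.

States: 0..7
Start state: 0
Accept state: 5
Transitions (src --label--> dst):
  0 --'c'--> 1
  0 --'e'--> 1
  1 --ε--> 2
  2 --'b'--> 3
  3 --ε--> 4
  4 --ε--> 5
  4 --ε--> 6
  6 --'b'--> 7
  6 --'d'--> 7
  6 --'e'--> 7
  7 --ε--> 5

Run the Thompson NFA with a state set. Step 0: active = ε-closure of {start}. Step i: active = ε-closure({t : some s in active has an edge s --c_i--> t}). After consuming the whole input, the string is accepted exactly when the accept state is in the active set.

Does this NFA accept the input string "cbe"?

start: ε-closure({0}) = {0}
'c' @ 1: {1,2}
'b' @ 2: {3,4,5,6}  (accept∈set)
'e' @ 3: {5,7}  (accept∈set)
after full input: {5,7}  (accept=5 in)

Answer: ACCEPT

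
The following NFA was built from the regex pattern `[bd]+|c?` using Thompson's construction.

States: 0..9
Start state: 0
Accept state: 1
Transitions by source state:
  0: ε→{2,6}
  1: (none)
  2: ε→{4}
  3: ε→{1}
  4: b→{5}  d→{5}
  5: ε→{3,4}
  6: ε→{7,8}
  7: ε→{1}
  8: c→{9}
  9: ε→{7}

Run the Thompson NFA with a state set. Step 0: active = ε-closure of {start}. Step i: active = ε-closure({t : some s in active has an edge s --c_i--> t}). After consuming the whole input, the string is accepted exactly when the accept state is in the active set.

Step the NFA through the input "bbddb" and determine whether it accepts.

start: ε-closure({0}) = {0,1,2,4,6,7,8}
'b' @ 1: {1,3,4,5}  ✓accept
'b' @ 2: {1,3,4,5}  ✓accept
'd' @ 3: {1,3,4,5}  ✓accept
'd' @ 4: {1,3,4,5}  ✓accept
'b' @ 5: {1,3,4,5}  ✓accept
final: {1,3,4,5}; accept 1 in set

Answer: ACCEPT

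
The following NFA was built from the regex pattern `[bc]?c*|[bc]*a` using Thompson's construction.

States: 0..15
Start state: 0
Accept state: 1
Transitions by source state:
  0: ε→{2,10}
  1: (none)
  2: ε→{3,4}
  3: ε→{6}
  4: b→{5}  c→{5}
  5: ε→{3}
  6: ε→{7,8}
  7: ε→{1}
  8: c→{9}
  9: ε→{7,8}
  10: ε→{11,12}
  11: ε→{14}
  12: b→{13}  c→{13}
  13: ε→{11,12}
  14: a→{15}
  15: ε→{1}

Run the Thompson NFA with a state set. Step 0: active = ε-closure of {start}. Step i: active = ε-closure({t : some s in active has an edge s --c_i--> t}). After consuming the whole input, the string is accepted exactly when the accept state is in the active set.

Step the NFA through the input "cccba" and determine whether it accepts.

Answer: ACCEPT

Derivation:
start: ε-closure({0}) = {0,1,2,3,4,6,7,8,10,11,12,14}
'c' @ 1: {1,3,5,6,7,8,9,11,12,13,14}  [accepting]
'c' @ 2: {1,7,8,9,11,12,13,14}  [accepting]
'c' @ 3: {1,7,8,9,11,12,13,14}  [accepting]
'b' @ 4: {11,12,13,14}
'a' @ 5: {1,15}  [accepting]
end set {1,15} — state 1 in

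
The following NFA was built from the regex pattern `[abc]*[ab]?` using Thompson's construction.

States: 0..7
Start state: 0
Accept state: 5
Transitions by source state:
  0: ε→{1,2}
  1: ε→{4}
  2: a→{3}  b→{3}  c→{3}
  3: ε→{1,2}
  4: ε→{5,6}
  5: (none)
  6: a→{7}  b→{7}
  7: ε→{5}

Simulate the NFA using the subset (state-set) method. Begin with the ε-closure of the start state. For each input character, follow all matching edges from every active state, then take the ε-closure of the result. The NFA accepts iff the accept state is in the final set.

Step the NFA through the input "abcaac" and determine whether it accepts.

Answer: ACCEPT

Steps:
initial (ε-close {0}): {0,1,2,4,5,6}
'a' @ 1: {1,2,3,4,5,6,7}  ✓accept
'b' @ 2: {1,2,3,4,5,6,7}  ✓accept
'c' @ 3: {1,2,3,4,5,6}  ✓accept
'a' @ 4: {1,2,3,4,5,6,7}  ✓accept
'a' @ 5: {1,2,3,4,5,6,7}  ✓accept
'c' @ 6: {1,2,3,4,5,6}  ✓accept
final: {1,2,3,4,5,6}; accept 5 in set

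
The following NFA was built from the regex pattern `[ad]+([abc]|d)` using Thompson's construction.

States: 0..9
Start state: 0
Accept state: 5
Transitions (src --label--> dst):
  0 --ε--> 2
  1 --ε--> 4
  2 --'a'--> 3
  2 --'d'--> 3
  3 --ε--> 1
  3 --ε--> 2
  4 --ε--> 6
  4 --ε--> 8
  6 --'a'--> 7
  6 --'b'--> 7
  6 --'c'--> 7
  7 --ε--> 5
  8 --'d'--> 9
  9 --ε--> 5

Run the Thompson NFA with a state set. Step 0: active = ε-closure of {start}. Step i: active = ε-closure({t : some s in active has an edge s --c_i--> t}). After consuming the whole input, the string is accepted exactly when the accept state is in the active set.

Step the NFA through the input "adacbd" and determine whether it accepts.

S₀ = ε-closure({0}) = {0,2}
'a' @ 1: {1,2,3,4,6,8}
'd' @ 2: {1,2,3,4,5,6,8,9}  ✓accept
'a' @ 3: {1,2,3,4,5,6,7,8}  ✓accept
'c' @ 4: {5,7}  ✓accept
'b' @ 5: {}  — state set empty
rest 'd' ignored (set empty)
final: {}; accept 5 not in set

Answer: REJECT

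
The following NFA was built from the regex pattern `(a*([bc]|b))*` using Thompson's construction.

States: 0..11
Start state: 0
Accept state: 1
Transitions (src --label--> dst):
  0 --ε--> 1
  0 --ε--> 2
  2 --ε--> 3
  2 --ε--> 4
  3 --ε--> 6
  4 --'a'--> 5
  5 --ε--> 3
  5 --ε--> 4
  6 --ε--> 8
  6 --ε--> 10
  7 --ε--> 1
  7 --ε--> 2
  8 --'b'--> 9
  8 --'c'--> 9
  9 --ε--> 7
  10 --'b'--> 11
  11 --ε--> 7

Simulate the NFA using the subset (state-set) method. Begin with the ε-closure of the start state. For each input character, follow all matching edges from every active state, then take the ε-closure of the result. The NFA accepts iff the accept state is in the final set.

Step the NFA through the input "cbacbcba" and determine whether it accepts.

initial (ε-close {0}): {0,1,2,3,4,6,8,10}
'c' @ 1: {1,2,3,4,6,7,8,9,10}  (accept∈set)
'b' @ 2: {1,2,3,4,6,7,8,9,10,11}  (accept∈set)
'a' @ 3: {3,4,5,6,8,10}
'c' @ 4: {1,2,3,4,6,7,8,9,10}  (accept∈set)
'b' @ 5: {1,2,3,4,6,7,8,9,10,11}  (accept∈set)
'c' @ 6: {1,2,3,4,6,7,8,9,10}  (accept∈set)
'b' @ 7: {1,2,3,4,6,7,8,9,10,11}  (accept∈set)
'a' @ 8: {3,4,5,6,8,10}
final: {3,4,5,6,8,10}; accept 1 not in set

Answer: REJECT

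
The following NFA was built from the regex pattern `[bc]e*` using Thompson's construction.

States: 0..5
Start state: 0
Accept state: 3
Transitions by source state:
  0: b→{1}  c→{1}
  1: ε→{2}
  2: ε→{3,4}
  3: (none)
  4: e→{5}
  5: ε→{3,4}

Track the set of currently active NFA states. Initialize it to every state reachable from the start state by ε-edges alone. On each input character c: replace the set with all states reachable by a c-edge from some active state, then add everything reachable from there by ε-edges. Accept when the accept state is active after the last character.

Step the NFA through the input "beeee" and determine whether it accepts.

S₀ = ε-closure({0}) = {0}
'b' @ 1: {1,2,3,4}  (accept∈set)
'e' @ 2: {3,4,5}  (accept∈set)
'e' @ 3: {3,4,5}  (accept∈set)
'e' @ 4: {3,4,5}  (accept∈set)
'e' @ 5: {3,4,5}  (accept∈set)
end set {3,4,5} — state 3 in

Answer: ACCEPT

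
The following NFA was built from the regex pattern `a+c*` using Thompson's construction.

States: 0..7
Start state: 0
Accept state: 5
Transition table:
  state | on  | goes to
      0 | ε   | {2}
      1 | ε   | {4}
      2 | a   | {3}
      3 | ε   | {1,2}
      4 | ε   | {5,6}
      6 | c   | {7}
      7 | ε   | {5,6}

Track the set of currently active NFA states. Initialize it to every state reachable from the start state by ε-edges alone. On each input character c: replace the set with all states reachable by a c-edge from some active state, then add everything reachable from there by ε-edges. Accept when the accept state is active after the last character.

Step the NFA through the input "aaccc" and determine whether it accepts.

initial (ε-close {0}): {0,2}
'a' @ 1: {1,2,3,4,5,6}  [accepting]
'a' @ 2: {1,2,3,4,5,6}  [accepting]
'c' @ 3: {5,6,7}  [accepting]
'c' @ 4: {5,6,7}  [accepting]
'c' @ 5: {5,6,7}  [accepting]
after full input: {5,6,7}  (accept=5 in)

Answer: ACCEPT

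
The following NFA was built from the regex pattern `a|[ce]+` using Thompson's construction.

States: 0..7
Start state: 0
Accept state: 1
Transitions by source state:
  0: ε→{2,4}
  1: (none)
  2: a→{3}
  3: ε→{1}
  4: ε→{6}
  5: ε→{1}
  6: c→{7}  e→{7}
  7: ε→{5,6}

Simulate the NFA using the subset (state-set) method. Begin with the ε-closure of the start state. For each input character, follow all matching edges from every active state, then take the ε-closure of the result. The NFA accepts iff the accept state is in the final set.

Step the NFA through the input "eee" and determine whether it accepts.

S₀ = ε-closure({0}) = {0,2,4,6}
'e' @ 1: {1,5,6,7}  ✓accept
'e' @ 2: {1,5,6,7}  ✓accept
'e' @ 3: {1,5,6,7}  ✓accept
end set {1,5,6,7} — state 1 in

Answer: ACCEPT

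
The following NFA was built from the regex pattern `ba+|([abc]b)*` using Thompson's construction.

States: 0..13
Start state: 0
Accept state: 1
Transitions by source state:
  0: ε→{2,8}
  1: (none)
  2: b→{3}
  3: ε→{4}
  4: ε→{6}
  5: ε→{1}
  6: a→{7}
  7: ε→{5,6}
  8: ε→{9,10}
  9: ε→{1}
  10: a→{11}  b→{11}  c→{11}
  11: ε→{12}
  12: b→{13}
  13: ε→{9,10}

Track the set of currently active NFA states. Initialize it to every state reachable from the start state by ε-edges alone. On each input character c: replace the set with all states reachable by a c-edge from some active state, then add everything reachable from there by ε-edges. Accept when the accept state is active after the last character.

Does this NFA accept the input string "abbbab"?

initial (ε-close {0}): {0,1,2,8,9,10}
'a' @ 1: {11,12}
'b' @ 2: {1,9,10,13}  (accept∈set)
'b' @ 3: {11,12}
'b' @ 4: {1,9,10,13}  (accept∈set)
'a' @ 5: {11,12}
'b' @ 6: {1,9,10,13}  (accept∈set)
end set {1,9,10,13} — state 1 in

Answer: ACCEPT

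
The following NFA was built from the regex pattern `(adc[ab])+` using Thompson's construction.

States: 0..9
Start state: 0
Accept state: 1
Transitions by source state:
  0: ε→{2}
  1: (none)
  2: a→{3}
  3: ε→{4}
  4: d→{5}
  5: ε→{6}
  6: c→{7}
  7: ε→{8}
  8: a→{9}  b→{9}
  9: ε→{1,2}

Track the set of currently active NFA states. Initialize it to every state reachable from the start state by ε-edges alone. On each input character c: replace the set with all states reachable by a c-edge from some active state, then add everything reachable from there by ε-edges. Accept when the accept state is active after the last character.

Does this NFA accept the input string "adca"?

S₀ = ε-closure({0}) = {0,2}
'a' @ 1: {3,4}
'd' @ 2: {5,6}
'c' @ 3: {7,8}
'a' @ 4: {1,2,9}  ✓accept
final: {1,2,9}; accept 1 in set

Answer: ACCEPT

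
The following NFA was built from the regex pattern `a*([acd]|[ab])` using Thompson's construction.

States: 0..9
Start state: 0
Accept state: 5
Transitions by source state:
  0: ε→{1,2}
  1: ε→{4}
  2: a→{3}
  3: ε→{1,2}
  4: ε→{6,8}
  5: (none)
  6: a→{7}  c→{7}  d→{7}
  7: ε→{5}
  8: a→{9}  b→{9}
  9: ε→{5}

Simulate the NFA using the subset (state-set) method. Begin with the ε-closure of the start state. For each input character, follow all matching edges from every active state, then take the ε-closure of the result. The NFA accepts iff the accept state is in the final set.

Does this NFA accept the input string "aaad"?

Answer: ACCEPT

Derivation:
start: ε-closure({0}) = {0,1,2,4,6,8}
'a' @ 1: {1,2,3,4,5,6,7,8,9}  ✓accept
'a' @ 2: {1,2,3,4,5,6,7,8,9}  ✓accept
'a' @ 3: {1,2,3,4,5,6,7,8,9}  ✓accept
'd' @ 4: {5,7}  ✓accept
end set {5,7} — state 5 in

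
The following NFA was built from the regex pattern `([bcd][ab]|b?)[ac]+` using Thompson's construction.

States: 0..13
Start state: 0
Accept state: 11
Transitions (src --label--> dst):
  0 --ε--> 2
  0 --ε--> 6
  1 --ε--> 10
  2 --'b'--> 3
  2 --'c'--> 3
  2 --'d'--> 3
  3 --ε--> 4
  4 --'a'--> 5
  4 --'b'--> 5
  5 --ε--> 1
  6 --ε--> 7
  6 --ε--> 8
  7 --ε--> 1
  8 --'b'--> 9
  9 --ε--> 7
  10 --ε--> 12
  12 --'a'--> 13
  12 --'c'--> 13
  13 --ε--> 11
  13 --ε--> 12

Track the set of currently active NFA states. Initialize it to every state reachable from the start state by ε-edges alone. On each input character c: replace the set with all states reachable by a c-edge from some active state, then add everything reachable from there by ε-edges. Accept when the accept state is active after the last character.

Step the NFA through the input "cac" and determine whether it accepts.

initial (ε-close {0}): {0,1,2,6,7,8,10,12}
'c' @ 1: {3,4,11,12,13}  [accepting]
'a' @ 2: {1,5,10,11,12,13}  [accepting]
'c' @ 3: {11,12,13}  [accepting]
after full input: {11,12,13}  (accept=11 in)

Answer: ACCEPT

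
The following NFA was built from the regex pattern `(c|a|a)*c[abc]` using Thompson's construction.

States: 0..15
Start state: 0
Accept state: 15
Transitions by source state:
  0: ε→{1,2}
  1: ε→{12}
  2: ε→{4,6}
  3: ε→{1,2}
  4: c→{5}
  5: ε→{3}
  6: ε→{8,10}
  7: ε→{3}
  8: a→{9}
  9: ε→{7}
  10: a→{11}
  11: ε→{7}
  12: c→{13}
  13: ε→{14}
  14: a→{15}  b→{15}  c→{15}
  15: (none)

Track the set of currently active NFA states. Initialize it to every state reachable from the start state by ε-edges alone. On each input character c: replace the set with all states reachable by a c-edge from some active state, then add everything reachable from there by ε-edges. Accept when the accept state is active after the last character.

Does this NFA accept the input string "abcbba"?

Answer: REJECT

Steps:
start: ε-closure({0}) = {0,1,2,4,6,8,10,12}
'a' @ 1: {1,2,3,4,6,7,8,9,10,11,12}
'b' @ 2: {}  — no active states
rest 'cbba' ignored (set empty)
final: {}; accept 15 not in set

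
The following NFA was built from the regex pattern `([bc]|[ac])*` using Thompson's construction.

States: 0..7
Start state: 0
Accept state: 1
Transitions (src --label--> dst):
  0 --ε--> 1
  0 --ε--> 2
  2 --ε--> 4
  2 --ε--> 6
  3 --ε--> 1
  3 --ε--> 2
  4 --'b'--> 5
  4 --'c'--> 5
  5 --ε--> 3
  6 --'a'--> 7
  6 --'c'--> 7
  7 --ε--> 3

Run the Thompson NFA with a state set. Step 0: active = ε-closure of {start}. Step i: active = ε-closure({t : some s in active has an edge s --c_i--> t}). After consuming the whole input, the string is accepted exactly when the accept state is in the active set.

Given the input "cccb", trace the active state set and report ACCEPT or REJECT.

start: ε-closure({0}) = {0,1,2,4,6}
'c' @ 1: {1,2,3,4,5,6,7}  (accept∈set)
'c' @ 2: {1,2,3,4,5,6,7}  (accept∈set)
'c' @ 3: {1,2,3,4,5,6,7}  (accept∈set)
'b' @ 4: {1,2,3,4,5,6}  (accept∈set)
after full input: {1,2,3,4,5,6}  (accept=1 in)

Answer: ACCEPT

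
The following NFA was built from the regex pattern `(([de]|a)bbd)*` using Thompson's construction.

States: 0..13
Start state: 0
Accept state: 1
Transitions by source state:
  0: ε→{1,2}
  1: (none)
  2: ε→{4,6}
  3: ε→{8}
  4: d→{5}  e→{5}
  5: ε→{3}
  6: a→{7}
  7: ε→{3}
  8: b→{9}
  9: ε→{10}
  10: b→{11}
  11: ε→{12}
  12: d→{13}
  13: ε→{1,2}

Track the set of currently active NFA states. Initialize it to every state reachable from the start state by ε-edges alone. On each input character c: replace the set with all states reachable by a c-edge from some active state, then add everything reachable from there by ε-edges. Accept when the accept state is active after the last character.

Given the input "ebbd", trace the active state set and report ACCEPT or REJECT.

S₀ = ε-closure({0}) = {0,1,2,4,6}
'e' @ 1: {3,5,8}
'b' @ 2: {9,10}
'b' @ 3: {11,12}
'd' @ 4: {1,2,4,6,13}  ✓accept
end set {1,2,4,6,13} — state 1 in

Answer: ACCEPT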